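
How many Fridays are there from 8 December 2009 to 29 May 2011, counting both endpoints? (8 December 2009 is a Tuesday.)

8 December 2009 is a Tuesday; the first Friday on or after it is 11 December 2009 (3 days later).
From 11 December 2009 to 29 May 2011: 20 + 365 + 149 = 534 days (rest of 2009, 2010, to 29 May 2011 in 2011).
534 ÷ 7 = 76 full weeks with remainder 2, so 76 more Fridays after the first → 77.

77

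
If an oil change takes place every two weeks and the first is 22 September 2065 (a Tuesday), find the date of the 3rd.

20 October 2065

The 3rd occurrence is 2 intervals after the first: 2 × 14 = 28 days after 22 September 2065.
September has 30 days — 8 days to the end of September leaves 20.
20 days into October → 20 October 2065.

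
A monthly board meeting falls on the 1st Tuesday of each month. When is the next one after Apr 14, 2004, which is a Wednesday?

May 4, 2004

Apr 2004 starts on a Thursday, so its 1st Tuesday is Apr 6, 2004 (5 days in).
That is not after Apr 14, 2004, so look at May 2004.
May 2004 starts on a Saturday, so its 1st Tuesday is May 4, 2004 (3 days in).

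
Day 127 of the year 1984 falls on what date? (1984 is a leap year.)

1984-05-06

January has 31 days (127 − 31 = 96 remain).
February has 29 days (96 − 29 = 67 remain).
March has 31 days (67 − 31 = 36 remain).
April has 30 days (36 − 30 = 6 remain).
6 into May → May 6.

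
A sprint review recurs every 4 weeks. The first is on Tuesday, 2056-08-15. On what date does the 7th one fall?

The 7th occurrence is 6 intervals after the first: 6 × 28 = 168 days after 2056-08-15.
August has 31 days — 16 days to the end of August leaves 152.
September has 30 days (122 left).
October has 31 days (91 left).
November has 30 days (61 left).
December has 31 days (30 left).
30 days into January → 2057-01-30.

2057-01-30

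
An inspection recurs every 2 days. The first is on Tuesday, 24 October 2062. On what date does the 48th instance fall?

The 48th occurrence is 47 intervals after the first: 47 × 2 = 94 days after 24 October 2062.
October has 31 days — 7 days to the end of October leaves 87.
November has 30 days (57 left).
December has 31 days (26 left).
26 days into January → 26 January 2063.

26 January 2063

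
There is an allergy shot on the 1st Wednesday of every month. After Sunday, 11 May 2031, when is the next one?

4 June 2031

May 2031 starts on a Thursday, so its 1st Wednesday is 7 May 2031 (6 days in).
That is not after 11 May 2031, so look at June 2031.
June 2031 starts on a Sunday, so its 1st Wednesday is 4 June 2031 (3 days in).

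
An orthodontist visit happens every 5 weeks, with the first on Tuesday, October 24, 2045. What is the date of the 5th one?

March 13, 2046

The 5th occurrence is 4 intervals after the first: 4 × 35 = 140 days after October 24, 2045.
October has 31 days — 7 days to the end of October leaves 133.
November has 30 days (103 left).
December has 31 days (72 left).
January has 31 days (41 left).
February has 28 days (13 left).
13 days into March → March 13, 2046.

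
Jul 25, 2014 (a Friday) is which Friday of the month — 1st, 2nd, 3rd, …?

4th

Day 25 falls in week ⌈25/7⌉ of the month.
Days 1–7 hold the 1st Friday, 8–14 the 2nd, 15–21 the 3rd, 22–28 the 4th, 29–31 the 5th.
25 is in the range for the 4th.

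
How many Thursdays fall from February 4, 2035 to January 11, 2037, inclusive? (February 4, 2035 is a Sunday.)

101

February 4, 2035 is a Sunday; the first Thursday on or after it is February 8, 2035 (4 days later).
From February 8, 2035 to January 11, 2037: 326 + 366 + 11 = 703 days (rest of 2035, 2036, to January 11, 2037 in 2037).
703 ÷ 7 = 100 full weeks with remainder 3, so 100 more Thursdays after the first → 101.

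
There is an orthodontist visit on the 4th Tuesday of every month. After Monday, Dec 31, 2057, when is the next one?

Dec 2057 starts on a Saturday; its first Tuesday is the 4th, so the 4th Tuesday is the 25th — Dec 25, 2057.
That is not after Dec 31, 2057, so look at Jan 2058.
Jan 2058 starts on a Tuesday; its first Tuesday is the 1st, so the 4th Tuesday is the 22nd — Jan 22, 2058.

Jan 22, 2058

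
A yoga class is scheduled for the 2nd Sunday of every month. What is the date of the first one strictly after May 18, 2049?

June 13, 2049

May 2049 starts on a Saturday; its first Sunday is the 2nd, so the 2nd Sunday is the 9th — May 9, 2049.
That is not after May 18, 2049, so look at June 2049.
June 2049 starts on a Tuesday; its first Sunday is the 6th, so the 2nd Sunday is the 13th — June 13, 2049.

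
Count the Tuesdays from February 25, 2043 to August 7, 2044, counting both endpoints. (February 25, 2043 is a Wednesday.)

75

February 25, 2043 is a Wednesday; the first Tuesday on or after it is March 3, 2043 (6 days later).
From March 3, 2043 to August 7, 2044: 303 + 220 = 523 days (rest of 2043, to August 7, 2044 in 2044).
523 ÷ 7 = 74 full weeks with remainder 5, so 74 more Tuesdays after the first → 75.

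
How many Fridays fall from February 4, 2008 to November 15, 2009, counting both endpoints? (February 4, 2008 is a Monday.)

February 4, 2008 is a Monday; the first Friday on or after it is February 8, 2008 (4 days later).
From February 8, 2008 to November 15, 2009: 327 + 319 = 646 days (rest of 2008, to November 15, 2009 in 2009).
646 ÷ 7 = 92 full weeks with remainder 2, so 92 more Fridays after the first → 93.

93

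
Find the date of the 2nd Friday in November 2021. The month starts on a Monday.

November 2021 begins on a Monday, so the first Friday is November 5 (4 days later).
The 2nd Friday is 1 weeks later: 5 + 7 = 12.

November 12, 2021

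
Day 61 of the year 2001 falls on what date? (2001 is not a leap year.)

2001-03-02

January has 31 days (61 − 31 = 30 remain).
February has 28 days (30 − 28 = 2 remain).
2 into March → March 2.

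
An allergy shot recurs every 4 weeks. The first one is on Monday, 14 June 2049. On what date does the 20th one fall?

28 November 2050

The 20th occurrence is 19 intervals after the first: 19 × 28 = 532 days after 14 June 2049.
June has 30 days — 16 days to the end of June leaves 516.
From end of June to end of 2049 is 184 days (332 left).
January has 31 days (301 left).
February has 28 days (273 left).
March has 31 days (242 left).
April has 30 days (212 left).
May has 31 days (181 left).
June has 30 days (151 left).
July has 31 days (120 left).
August has 31 days (89 left).
September has 30 days (59 left).
October has 31 days (28 left).
28 days into November → 28 November 2050.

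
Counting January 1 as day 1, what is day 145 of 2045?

Jan has 31 days (145 − 31 = 114 remain).
Feb has 28 days (114 − 28 = 86 remain).
Mar has 31 days (86 − 31 = 55 remain).
Apr has 30 days (55 − 30 = 25 remain).
25 into May → May 25.

May 25, 2045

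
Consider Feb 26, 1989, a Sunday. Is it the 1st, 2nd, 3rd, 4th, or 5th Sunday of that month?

Day 26 falls in week ⌈26/7⌉ of the month.
Days 1–7 hold the 1st Sunday, 8–14 the 2nd, 15–21 the 3rd, 22–28 the 4th, 29–31 the 5th.
26 is in the range for the 4th.

4th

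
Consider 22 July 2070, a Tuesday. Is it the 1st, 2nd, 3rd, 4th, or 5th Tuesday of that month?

4th

Day 22 falls in week ⌈22/7⌉ of the month.
Days 1–7 hold the 1st Tuesday, 8–14 the 2nd, 15–21 the 3rd, 22–28 the 4th, 29–31 the 5th.
22 is in the range for the 4th.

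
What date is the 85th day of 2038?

January has 31 days (85 − 31 = 54 remain).
February has 28 days (54 − 28 = 26 remain).
26 into March → March 26.

2038-03-26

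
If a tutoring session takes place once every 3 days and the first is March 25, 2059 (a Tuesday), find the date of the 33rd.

June 29, 2059

The 33rd occurrence is 32 intervals after the first: 32 × 3 = 96 days after March 25, 2059.
March has 31 days — 6 days to the end of March leaves 90.
April has 30 days (60 left).
May has 31 days (29 left).
29 days into June → June 29, 2059.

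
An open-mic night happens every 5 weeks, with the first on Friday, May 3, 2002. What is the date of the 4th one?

Aug 16, 2002

The 4th occurrence is 3 intervals after the first: 3 × 35 = 105 days after May 3, 2002.
May has 31 days — 28 days to the end of May leaves 77.
Jun has 30 days (47 left).
Jul has 31 days (16 left).
16 days into Aug → Aug 16, 2002.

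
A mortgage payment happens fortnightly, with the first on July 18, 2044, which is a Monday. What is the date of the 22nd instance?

The 22nd occurrence is 21 intervals after the first: 21 × 14 = 294 days after July 18, 2044.
July has 31 days — 13 days to the end of July leaves 281.
August has 31 days (250 left).
September has 30 days (220 left).
October has 31 days (189 left).
November has 30 days (159 left).
December has 31 days (128 left).
January has 31 days (97 left).
February has 28 days (69 left).
March has 31 days (38 left).
April has 30 days (8 left).
8 days into May → May 8, 2045.

May 8, 2045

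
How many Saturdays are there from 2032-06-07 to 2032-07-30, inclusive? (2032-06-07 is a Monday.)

2032-06-07 is a Monday; the first Saturday on or after it is 2032-06-12 (5 days later).
From 2032-06-12 to 2032-07-30: 18 + 30 = 48 days (rest of June, July).
48 ÷ 7 = 6 full weeks with remainder 6, so 6 more Saturdays after the first → 7.

7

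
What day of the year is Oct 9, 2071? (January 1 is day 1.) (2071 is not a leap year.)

Days in months before Oct: 31 + 28 + 31 + 30 + 31 + 30 + 31 + 31 + 30 = 273.
Plus 9 days into Oct → day 282.

282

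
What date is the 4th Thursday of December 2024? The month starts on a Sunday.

2024-12-26

December 2024 begins on a Sunday, so the first Thursday is December 5 (4 days later).
The 4th Thursday is 3 weeks later: 5 + 21 = 26.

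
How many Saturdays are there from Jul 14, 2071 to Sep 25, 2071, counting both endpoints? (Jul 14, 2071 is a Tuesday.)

10

Jul 14, 2071 is a Tuesday; the first Saturday on or after it is Jul 18, 2071 (4 days later).
From Jul 18, 2071 to Sep 25, 2071: 13 + 31 + 25 = 69 days (rest of Jul, Aug, Sep).
69 ÷ 7 = 9 full weeks with remainder 6, so 9 more Saturdays after the first → 10.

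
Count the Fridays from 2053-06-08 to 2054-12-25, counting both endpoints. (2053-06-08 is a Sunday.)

81

2053-06-08 is a Sunday; the first Friday on or after it is 2053-06-13 (5 days later).
From 2053-06-13 to 2054-12-25: 201 + 359 = 560 days (rest of 2053, to 2054-12-25 in 2054).
560 ÷ 7 = 80 full weeks with remainder 0, so 80 more Fridays after the first → 81.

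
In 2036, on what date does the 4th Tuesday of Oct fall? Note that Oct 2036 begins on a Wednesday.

Oct 2036 begins on a Wednesday, so the first Tuesday is Oct 7 (6 days later).
The 4th Tuesday is 3 weeks later: 7 + 21 = 28.

Oct 28, 2036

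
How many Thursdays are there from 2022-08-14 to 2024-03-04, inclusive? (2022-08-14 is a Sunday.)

2022-08-14 is a Sunday; the first Thursday on or after it is 2022-08-18 (4 days later).
From 2022-08-18 to 2024-03-04: 135 + 365 + 64 = 564 days (rest of 2022, 2023, to 2024-03-04 in 2024).
564 ÷ 7 = 80 full weeks with remainder 4, so 80 more Thursdays after the first → 81.

81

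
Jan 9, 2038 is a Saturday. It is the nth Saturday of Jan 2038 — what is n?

2nd

Day 9 falls in week ⌈9/7⌉ of the month.
Days 1–7 hold the 1st Saturday, 8–14 the 2nd, 15–21 the 3rd, 22–28 the 4th, 29–31 the 5th.
9 is in the range for the 2nd.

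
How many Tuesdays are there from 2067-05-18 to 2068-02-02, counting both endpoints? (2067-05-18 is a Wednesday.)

2067-05-18 is a Wednesday; the first Tuesday on or after it is 2067-05-24 (6 days later).
From 2067-05-24 to 2068-02-02: 7 + 30 + 31 + 31 + 30 + 31 + 30 + 31 + 31 + 2 = 254 days (rest of May, June, July, August, September, October, November, December, January, February).
254 ÷ 7 = 36 full weeks with remainder 2, so 36 more Tuesdays after the first → 37.

37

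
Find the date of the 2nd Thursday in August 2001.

The first Thursday of August 2001 is August 2.
The 2nd Thursday is 1 weeks later: 2 + 7 = 9.

9 August 2001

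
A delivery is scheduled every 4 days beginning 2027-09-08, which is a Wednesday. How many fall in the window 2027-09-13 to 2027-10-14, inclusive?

8

Occurrences land 4·i days after 2027-09-08 for i = 0, 1, 2, …
2027-09-13 is 5 days after the start; 5 ÷ 4 = 1 remainder 1; since the remainder is 1, round up to i = 2. First occurrence in the window: #3 on 2027-09-16 (2×4 = 8 days in).
2027-10-14 is 36 days after the start; 36 ÷ 4 = 9 remainder 0. Last occurrence in the window: #10 on 2027-10-14.
Occurrences #3 through #10: 8 in total.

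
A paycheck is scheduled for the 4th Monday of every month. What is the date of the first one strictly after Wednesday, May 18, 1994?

May 1994 starts on a Sunday; its first Monday is the 2nd, so the 4th Monday is the 23rd — May 23, 1994.
May 23, 1994 is after May 18, 1994, so that is the next one.

May 23, 1994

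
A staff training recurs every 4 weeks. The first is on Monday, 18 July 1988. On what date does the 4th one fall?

10 October 1988

The 4th occurrence is 3 intervals after the first: 3 × 28 = 84 days after 18 July 1988.
July has 31 days — 13 days to the end of July leaves 71.
August has 31 days (40 left).
September has 30 days (10 left).
10 days into October → 10 October 1988.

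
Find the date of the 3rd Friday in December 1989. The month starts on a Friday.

December 1989 begins on a Friday, so the first Friday is December 1.
The 3rd Friday is 2 weeks later: 1 + 14 = 15.

15 December 1989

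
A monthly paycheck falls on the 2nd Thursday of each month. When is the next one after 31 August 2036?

August 2036 starts on a Friday; its first Thursday is the 7th, so the 2nd Thursday is the 14th — 14 August 2036.
That is not after 31 August 2036, so look at September 2036.
September 2036 starts on a Monday; its first Thursday is the 4th, so the 2nd Thursday is the 11th — 11 September 2036.

11 September 2036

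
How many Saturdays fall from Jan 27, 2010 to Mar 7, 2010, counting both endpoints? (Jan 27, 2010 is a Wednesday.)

Jan 27, 2010 is a Wednesday; the first Saturday on or after it is Jan 30, 2010 (3 days later).
From Jan 30, 2010 to Mar 7, 2010: 1 + 28 + 7 = 36 days (rest of Jan, Feb, Mar).
36 ÷ 7 = 5 full weeks with remainder 1, so 5 more Saturdays after the first → 6.

6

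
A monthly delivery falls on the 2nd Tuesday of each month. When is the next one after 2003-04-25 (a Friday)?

2003-05-13

April 2003 starts on a Tuesday; its first Tuesday is the 1st, so the 2nd Tuesday is the 8th — 2003-04-08.
That is not after 2003-04-25, so look at May 2003.
May 2003 starts on a Thursday; its first Tuesday is the 6th, so the 2nd Tuesday is the 13th — 2003-05-13.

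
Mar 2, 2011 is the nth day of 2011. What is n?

Days in months before Mar: 31 + 28 = 59.
Plus 2 days into Mar → day 61.

61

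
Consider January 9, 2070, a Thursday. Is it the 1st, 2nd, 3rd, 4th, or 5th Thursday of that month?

2nd

Day 9 falls in week ⌈9/7⌉ of the month.
Days 1–7 hold the 1st Thursday, 8–14 the 2nd, 15–21 the 3rd, 22–28 the 4th, 29–31 the 5th.
9 is in the range for the 2nd.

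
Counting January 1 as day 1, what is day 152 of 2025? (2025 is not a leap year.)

Jan has 31 days (152 − 31 = 121 remain).
Feb has 28 days (121 − 28 = 93 remain).
Mar has 31 days (93 − 31 = 62 remain).
Apr has 30 days (62 − 30 = 32 remain).
May has 31 days (32 − 31 = 1 remain).
1 into Jun → Jun 1.

Jun 1, 2025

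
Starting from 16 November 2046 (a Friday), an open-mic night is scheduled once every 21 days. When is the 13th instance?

The 13th occurrence is 12 intervals after the first: 12 × 21 = 252 days after 16 November 2046.
November has 30 days — 14 days to the end of November leaves 238.
December has 31 days (207 left).
January has 31 days (176 left).
February has 28 days (148 left).
March has 31 days (117 left).
April has 30 days (87 left).
May has 31 days (56 left).
June has 30 days (26 left).
26 days into July → 26 July 2047.

26 July 2047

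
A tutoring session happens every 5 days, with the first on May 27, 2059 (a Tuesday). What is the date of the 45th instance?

Jan 2, 2060

The 45th occurrence is 44 intervals after the first: 44 × 5 = 220 days after May 27, 2059.
May has 31 days — 4 days to the end of May leaves 216.
Jun has 30 days (186 left).
Jul has 31 days (155 left).
Aug has 31 days (124 left).
Sep has 30 days (94 left).
Oct has 31 days (63 left).
Nov has 30 days (33 left).
Dec has 31 days (2 left).
2 days into Jan → Jan 2, 2060.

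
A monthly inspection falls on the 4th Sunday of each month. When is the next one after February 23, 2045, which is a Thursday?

February 2045 starts on a Wednesday; its first Sunday is the 5th, so the 4th Sunday is the 26th — February 26, 2045.
February 26, 2045 is after February 23, 2045, so that is the next one.

February 26, 2045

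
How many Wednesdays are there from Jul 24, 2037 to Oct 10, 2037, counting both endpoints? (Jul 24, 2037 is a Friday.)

11

Jul 24, 2037 is a Friday; the first Wednesday on or after it is Jul 29, 2037 (5 days later).
From Jul 29, 2037 to Oct 10, 2037: 2 + 31 + 30 + 10 = 73 days (rest of Jul, Aug, Sep, Oct).
73 ÷ 7 = 10 full weeks with remainder 3, so 10 more Wednesdays after the first → 11.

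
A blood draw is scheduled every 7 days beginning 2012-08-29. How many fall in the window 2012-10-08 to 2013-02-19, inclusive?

Occurrences land 7·i days after 2012-08-29 for i = 0, 1, 2, …
2012-10-08 is 40 days after the start; 40 ÷ 7 = 5 remainder 5; since the remainder is 5, round up to i = 6. First occurrence in the window: #7 on 2012-10-10 (6×7 = 42 days in).
2013-02-19 is 174 days after the start; 174 ÷ 7 = 24 remainder 6. Last occurrence in the window: #25 on 2013-02-13.
Occurrences #7 through #25: 19 in total.

19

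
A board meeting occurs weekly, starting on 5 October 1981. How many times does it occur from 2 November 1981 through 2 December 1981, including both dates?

5

Occurrences land 7·i days after 5 October 1981 for i = 0, 1, 2, …
2 November 1981 is 28 days after the start; 28 ÷ 7 = 4 remainder 0. First occurrence in the window: #5 on 2 November 1981 (4×7 = 28 days in).
2 December 1981 is 58 days after the start; 58 ÷ 7 = 8 remainder 2. Last occurrence in the window: #9 on 30 November 1981.
Occurrences #5 through #9: 5 in total.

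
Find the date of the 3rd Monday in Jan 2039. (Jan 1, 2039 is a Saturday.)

Jan 17, 2039

Jan 2039 begins on a Saturday, so the first Monday is Jan 3 (2 days later).
The 3rd Monday is 2 weeks later: 3 + 14 = 17.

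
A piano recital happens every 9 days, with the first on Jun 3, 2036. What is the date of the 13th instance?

Sep 19, 2036

The 13th occurrence is 12 intervals after the first: 12 × 9 = 108 days after Jun 3, 2036.
Jun has 30 days — 27 days to the end of Jun leaves 81.
Jul has 31 days (50 left).
Aug has 31 days (19 left).
19 days into Sep → Sep 19, 2036.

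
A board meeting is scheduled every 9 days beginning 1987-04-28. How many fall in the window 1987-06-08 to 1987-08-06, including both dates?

7

Occurrences land 9·i days after 1987-04-28 for i = 0, 1, 2, …
1987-06-08 is 41 days after the start; 41 ÷ 9 = 4 remainder 5; since the remainder is 5, round up to i = 5. First occurrence in the window: #6 on 1987-06-12 (5×9 = 45 days in).
1987-08-06 is 100 days after the start; 100 ÷ 9 = 11 remainder 1. Last occurrence in the window: #12 on 1987-08-05.
Occurrences #6 through #12: 7 in total.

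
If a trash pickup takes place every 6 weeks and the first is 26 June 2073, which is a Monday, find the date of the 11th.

The 11th occurrence is 10 intervals after the first: 10 × 42 = 420 days after 26 June 2073.
June has 30 days — 4 days to the end of June leaves 416.
From end of June to end of 2073 is 184 days (232 left).
January has 31 days (201 left).
February has 28 days (173 left).
March has 31 days (142 left).
April has 30 days (112 left).
May has 31 days (81 left).
June has 30 days (51 left).
July has 31 days (20 left).
20 days into August → 20 August 2074.

20 August 2074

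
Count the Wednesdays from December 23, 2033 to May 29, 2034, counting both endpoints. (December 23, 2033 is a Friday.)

December 23, 2033 is a Friday; the first Wednesday on or after it is December 28, 2033 (5 days later).
From December 28, 2033 to May 29, 2034: 3 + 31 + 28 + 31 + 30 + 29 = 152 days (rest of December, January, February, March, April, May).
152 ÷ 7 = 21 full weeks with remainder 5, so 21 more Wednesdays after the first → 22.

22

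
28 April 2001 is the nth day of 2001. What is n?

118

Days in months before April: 31 + 28 + 31 = 90.
Plus 28 days into April → day 118.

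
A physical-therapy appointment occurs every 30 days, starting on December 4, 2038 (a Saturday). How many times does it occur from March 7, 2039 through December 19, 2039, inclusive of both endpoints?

9

Occurrences land 30·i days after December 4, 2038 for i = 0, 1, 2, …
March 7, 2039 is 93 days after the start; 93 ÷ 30 = 3 remainder 3; since the remainder is 3, round up to i = 4. First occurrence in the window: #5 on April 3, 2039 (4×30 = 120 days in).
December 19, 2039 is 380 days after the start; 380 ÷ 30 = 12 remainder 20. Last occurrence in the window: #13 on November 29, 2039.
Occurrences #5 through #13: 9 in total.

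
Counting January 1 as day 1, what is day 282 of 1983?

January has 31 days (282 − 31 = 251 remain).
February has 28 days (251 − 28 = 223 remain).
March has 31 days (223 − 31 = 192 remain).
April has 30 days (192 − 30 = 162 remain).
May has 31 days (162 − 31 = 131 remain).
June has 30 days (131 − 30 = 101 remain).
July has 31 days (101 − 31 = 70 remain).
August has 31 days (70 − 31 = 39 remain).
September has 30 days (39 − 30 = 9 remain).
9 into October → October 9.

1983-10-09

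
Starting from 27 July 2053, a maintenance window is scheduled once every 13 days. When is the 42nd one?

The 42nd occurrence is 41 intervals after the first: 41 × 13 = 533 days after 27 July 2053.
July has 31 days — 4 days to the end of July leaves 529.
From end of July to end of 2053 is 153 days (376 left).
2054 has 365 days (11 left).
11 days into January → 11 January 2055.

11 January 2055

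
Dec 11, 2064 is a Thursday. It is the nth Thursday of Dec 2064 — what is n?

2nd

Day 11 falls in week ⌈11/7⌉ of the month.
Days 1–7 hold the 1st Thursday, 8–14 the 2nd, 15–21 the 3rd, 22–28 the 4th, 29–31 the 5th.
11 is in the range for the 2nd.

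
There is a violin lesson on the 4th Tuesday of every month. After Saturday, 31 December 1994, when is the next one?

December 1994 starts on a Thursday; its first Tuesday is the 6th, so the 4th Tuesday is the 27th — 27 December 1994.
That is not after 31 December 1994, so look at January 1995.
January 1995 starts on a Sunday; its first Tuesday is the 3rd, so the 4th Tuesday is the 24th — 24 January 1995.

24 January 1995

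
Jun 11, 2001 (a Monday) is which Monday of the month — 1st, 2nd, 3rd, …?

Day 11 falls in week ⌈11/7⌉ of the month.
Days 1–7 hold the 1st Monday, 8–14 the 2nd, 15–21 the 3rd, 22–28 the 4th, 29–31 the 5th.
11 is in the range for the 2nd.

2nd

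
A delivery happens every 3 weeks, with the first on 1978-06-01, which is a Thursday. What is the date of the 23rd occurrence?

The 23rd occurrence is 22 intervals after the first: 22 × 21 = 462 days after 1978-06-01.
June has 30 days — 29 days to the end of June leaves 433.
From end of June to end of 1978 is 184 days (249 left).
January has 31 days (218 left).
February has 28 days (190 left).
March has 31 days (159 left).
April has 30 days (129 left).
May has 31 days (98 left).
June has 30 days (68 left).
July has 31 days (37 left).
August has 31 days (6 left).
6 days into September → 1979-09-06.

1979-09-06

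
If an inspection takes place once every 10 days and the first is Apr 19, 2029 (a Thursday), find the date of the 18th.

Oct 6, 2029

The 18th occurrence is 17 intervals after the first: 17 × 10 = 170 days after Apr 19, 2029.
Apr has 30 days — 11 days to the end of Apr leaves 159.
May has 31 days (128 left).
Jun has 30 days (98 left).
Jul has 31 days (67 left).
Aug has 31 days (36 left).
Sep has 30 days (6 left).
6 days into Oct → Oct 6, 2029.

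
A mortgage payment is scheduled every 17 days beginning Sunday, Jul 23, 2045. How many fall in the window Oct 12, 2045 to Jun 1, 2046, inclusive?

14

Occurrences land 17·i days after Jul 23, 2045 for i = 0, 1, 2, …
Oct 12, 2045 is 81 days after the start; 81 ÷ 17 = 4 remainder 13; since the remainder is 13, round up to i = 5. First occurrence in the window: #6 on Oct 16, 2045 (5×17 = 85 days in).
Jun 1, 2046 is 313 days after the start; 313 ÷ 17 = 18 remainder 7. Last occurrence in the window: #19 on May 25, 2046.
Occurrences #6 through #19: 14 in total.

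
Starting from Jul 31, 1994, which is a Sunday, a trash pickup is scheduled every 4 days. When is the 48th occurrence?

Feb 4, 1995

The 48th occurrence is 47 intervals after the first: 47 × 4 = 188 days after Jul 31, 1994.
Jul has 31 days — 0 days to the end of Jul leaves 188.
Aug has 31 days (157 left).
Sep has 30 days (127 left).
Oct has 31 days (96 left).
Nov has 30 days (66 left).
Dec has 31 days (35 left).
Jan has 31 days (4 left).
4 days into Feb → Feb 4, 1995.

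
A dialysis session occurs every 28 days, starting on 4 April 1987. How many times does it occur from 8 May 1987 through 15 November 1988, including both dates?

Occurrences land 28·i days after 4 April 1987 for i = 0, 1, 2, …
8 May 1987 is 34 days after the start; 34 ÷ 28 = 1 remainder 6; since the remainder is 6, round up to i = 2. First occurrence in the window: #3 on 30 May 1987 (2×28 = 56 days in).
15 November 1988 is 591 days after the start; 591 ÷ 28 = 21 remainder 3. Last occurrence in the window: #22 on 12 November 1988.
Occurrences #3 through #22: 20 in total.

20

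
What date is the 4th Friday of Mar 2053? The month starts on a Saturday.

Mar 2053 begins on a Saturday, so the first Friday is Mar 7 (6 days later).
The 4th Friday is 3 weeks later: 7 + 21 = 28.

Mar 28, 2053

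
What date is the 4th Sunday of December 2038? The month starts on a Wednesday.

2038-12-26

December 2038 begins on a Wednesday, so the first Sunday is December 5 (4 days later).
The 4th Sunday is 3 weeks later: 5 + 21 = 26.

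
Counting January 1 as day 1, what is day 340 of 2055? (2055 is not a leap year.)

January has 31 days (340 − 31 = 309 remain).
February has 28 days (309 − 28 = 281 remain).
March has 31 days (281 − 31 = 250 remain).
April has 30 days (250 − 30 = 220 remain).
May has 31 days (220 − 31 = 189 remain).
June has 30 days (189 − 30 = 159 remain).
July has 31 days (159 − 31 = 128 remain).
August has 31 days (128 − 31 = 97 remain).
September has 30 days (97 − 30 = 67 remain).
October has 31 days (67 − 31 = 36 remain).
November has 30 days (36 − 30 = 6 remain).
6 into December → December 6.

December 6, 2055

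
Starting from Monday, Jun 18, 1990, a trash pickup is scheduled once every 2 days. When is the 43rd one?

Sep 10, 1990

The 43rd occurrence is 42 intervals after the first: 42 × 2 = 84 days after Jun 18, 1990.
Jun has 30 days — 12 days to the end of Jun leaves 72.
Jul has 31 days (41 left).
Aug has 31 days (10 left).
10 days into Sep → Sep 10, 1990.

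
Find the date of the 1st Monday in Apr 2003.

Apr 2003 begins on a Tuesday, so the first Monday is Apr 7 (6 days later).

Apr 7, 2003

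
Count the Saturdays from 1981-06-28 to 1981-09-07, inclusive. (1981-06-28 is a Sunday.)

10

1981-06-28 is a Sunday; the first Saturday on or after it is 1981-07-04 (6 days later).
From 1981-07-04 to 1981-09-07: 27 + 31 + 7 = 65 days (rest of July, August, September).
65 ÷ 7 = 9 full weeks with remainder 2, so 9 more Saturdays after the first → 10.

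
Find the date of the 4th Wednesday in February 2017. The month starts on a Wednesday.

February 2017 begins on a Wednesday, so the first Wednesday is February 1.
The 4th Wednesday is 3 weeks later: 1 + 21 = 22.

February 22, 2017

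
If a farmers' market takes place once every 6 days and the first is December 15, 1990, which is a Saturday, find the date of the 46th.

September 11, 1991

The 46th occurrence is 45 intervals after the first: 45 × 6 = 270 days after December 15, 1990.
December has 31 days — 16 days to the end of December leaves 254.
January has 31 days (223 left).
February has 28 days (195 left).
March has 31 days (164 left).
April has 30 days (134 left).
May has 31 days (103 left).
June has 30 days (73 left).
July has 31 days (42 left).
August has 31 days (11 left).
11 days into September → September 11, 1991.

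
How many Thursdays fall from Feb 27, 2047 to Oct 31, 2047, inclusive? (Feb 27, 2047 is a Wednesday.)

Feb 27, 2047 is a Wednesday; the first Thursday on or after it is Feb 28, 2047 (1 day later).
From Feb 28, 2047 to Oct 31, 2047: 0 + 31 + 30 + 31 + 30 + 31 + 31 + 30 + 31 = 245 days (rest of Feb, Mar, Apr, May, Jun, Jul, Aug, Sep, Oct).
245 ÷ 7 = 35 full weeks with remainder 0, so 35 more Thursdays after the first → 36.

36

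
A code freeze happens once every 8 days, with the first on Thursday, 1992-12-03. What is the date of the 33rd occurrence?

1993-08-16

The 33rd occurrence is 32 intervals after the first: 32 × 8 = 256 days after 1992-12-03.
December has 31 days — 28 days to the end of December leaves 228.
January has 31 days (197 left).
February has 28 days (169 left).
March has 31 days (138 left).
April has 30 days (108 left).
May has 31 days (77 left).
June has 30 days (47 left).
July has 31 days (16 left).
16 days into August → 1993-08-16.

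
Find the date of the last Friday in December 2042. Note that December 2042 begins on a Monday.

December 2042 begins on a Monday, so the first Friday is December 5 (4 days later).
December 2042 has 31 days. Adding weeks: 5, 12, 19, 26 — the last one ≤ 31 is the 26th.

2042-12-26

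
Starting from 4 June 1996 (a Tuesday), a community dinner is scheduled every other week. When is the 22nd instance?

25 March 1997

The 22nd occurrence is 21 intervals after the first: 21 × 14 = 294 days after 4 June 1996.
June has 30 days — 26 days to the end of June leaves 268.
July has 31 days (237 left).
August has 31 days (206 left).
September has 30 days (176 left).
October has 31 days (145 left).
November has 30 days (115 left).
December has 31 days (84 left).
January has 31 days (53 left).
February has 28 days (25 left).
25 days into March → 25 March 1997.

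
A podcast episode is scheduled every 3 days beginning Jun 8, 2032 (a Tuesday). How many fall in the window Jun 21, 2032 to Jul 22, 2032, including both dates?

Occurrences land 3·i days after Jun 8, 2032 for i = 0, 1, 2, …
Jun 21, 2032 is 13 days after the start; 13 ÷ 3 = 4 remainder 1; since the remainder is 1, round up to i = 5. First occurrence in the window: #6 on Jun 23, 2032 (5×3 = 15 days in).
Jul 22, 2032 is 44 days after the start; 44 ÷ 3 = 14 remainder 2. Last occurrence in the window: #15 on Jul 20, 2032.
Occurrences #6 through #15: 10 in total.

10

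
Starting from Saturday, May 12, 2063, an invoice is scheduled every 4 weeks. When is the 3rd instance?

The 3rd occurrence is 2 intervals after the first: 2 × 28 = 56 days after May 12, 2063.
May has 31 days — 19 days to the end of May leaves 37.
June has 30 days (7 left).
7 days into July → July 7, 2063.

July 7, 2063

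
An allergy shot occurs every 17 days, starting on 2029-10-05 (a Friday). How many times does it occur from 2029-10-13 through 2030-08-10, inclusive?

18

Occurrences land 17·i days after 2029-10-05 for i = 0, 1, 2, …
2029-10-13 is 8 days after the start; 8 ÷ 17 = 0 remainder 8; since the remainder is 8, round up to i = 1. First occurrence in the window: #2 on 2029-10-22 (1×17 = 17 days in).
2030-08-10 is 309 days after the start; 309 ÷ 17 = 18 remainder 3. Last occurrence in the window: #19 on 2030-08-07.
Occurrences #2 through #19: 18 in total.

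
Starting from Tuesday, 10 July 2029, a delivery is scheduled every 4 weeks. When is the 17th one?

1 October 2030

The 17th occurrence is 16 intervals after the first: 16 × 28 = 448 days after 10 July 2029.
July has 31 days — 21 days to the end of July leaves 427.
From end of July to end of 2029 is 153 days (274 left).
January has 31 days (243 left).
February has 28 days (215 left).
March has 31 days (184 left).
April has 30 days (154 left).
May has 31 days (123 left).
June has 30 days (93 left).
July has 31 days (62 left).
August has 31 days (31 left).
September has 30 days (1 left).
1 day into October → 1 October 2030.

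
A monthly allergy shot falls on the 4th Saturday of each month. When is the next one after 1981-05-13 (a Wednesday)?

1981-05-23

May 1981 starts on a Friday; its first Saturday is the 2nd, so the 4th Saturday is the 23rd — 1981-05-23.
1981-05-23 is after 1981-05-13, so that is the next one.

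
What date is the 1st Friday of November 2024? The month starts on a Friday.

November 2024 begins on a Friday, so the first Friday is November 1.

1 November 2024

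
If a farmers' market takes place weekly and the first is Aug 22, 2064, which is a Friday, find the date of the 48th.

Jul 17, 2065

The 48th occurrence is 47 intervals after the first: 47 × 7 = 329 days after Aug 22, 2064.
Aug has 31 days — 9 days to the end of Aug leaves 320.
Sep has 30 days (290 left).
Oct has 31 days (259 left).
Nov has 30 days (229 left).
Dec has 31 days (198 left).
Jan has 31 days (167 left).
Feb has 28 days (139 left).
Mar has 31 days (108 left).
Apr has 30 days (78 left).
May has 31 days (47 left).
Jun has 30 days (17 left).
17 days into Jul → Jul 17, 2065.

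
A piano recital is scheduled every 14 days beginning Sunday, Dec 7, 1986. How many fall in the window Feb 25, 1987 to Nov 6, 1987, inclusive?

Occurrences land 14·i days after Dec 7, 1986 for i = 0, 1, 2, …
Feb 25, 1987 is 80 days after the start; 80 ÷ 14 = 5 remainder 10; since the remainder is 10, round up to i = 6. First occurrence in the window: #7 on Mar 1, 1987 (6×14 = 84 days in).
Nov 6, 1987 is 334 days after the start; 334 ÷ 14 = 23 remainder 12. Last occurrence in the window: #24 on Oct 25, 1987.
Occurrences #7 through #24: 18 in total.

18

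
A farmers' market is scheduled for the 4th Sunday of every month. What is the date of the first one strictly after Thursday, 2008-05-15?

May 2008 starts on a Thursday; its first Sunday is the 4th, so the 4th Sunday is the 25th — 2008-05-25.
2008-05-25 is after 2008-05-15, so that is the next one.

2008-05-25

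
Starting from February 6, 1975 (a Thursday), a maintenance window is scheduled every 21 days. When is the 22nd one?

The 22nd occurrence is 21 intervals after the first: 21 × 21 = 441 days after February 6, 1975.
February has 28 days — 22 days to the end of February leaves 419.
From end of February to end of 1975 is 306 days (113 left).
January has 31 days (82 left).
February has 29 days (53 left).
March has 31 days (22 left).
22 days into April → April 22, 1976.

April 22, 1976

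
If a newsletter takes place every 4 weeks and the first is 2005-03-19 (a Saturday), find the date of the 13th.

The 13th occurrence is 12 intervals after the first: 12 × 28 = 336 days after 2005-03-19.
March has 31 days — 12 days to the end of March leaves 324.
April has 30 days (294 left).
May has 31 days (263 left).
June has 30 days (233 left).
July has 31 days (202 left).
August has 31 days (171 left).
September has 30 days (141 left).
October has 31 days (110 left).
November has 30 days (80 left).
December has 31 days (49 left).
January has 31 days (18 left).
18 days into February → 2006-02-18.

2006-02-18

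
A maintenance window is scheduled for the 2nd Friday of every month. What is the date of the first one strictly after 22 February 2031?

14 March 2031

February 2031 starts on a Saturday; its first Friday is the 7th, so the 2nd Friday is the 14th — 14 February 2031.
That is not after 22 February 2031, so look at March 2031.
March 2031 starts on a Saturday; its first Friday is the 7th, so the 2nd Friday is the 14th — 14 March 2031.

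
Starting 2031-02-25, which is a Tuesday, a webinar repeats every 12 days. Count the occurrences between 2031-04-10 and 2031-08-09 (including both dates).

Occurrences land 12·i days after 2031-02-25 for i = 0, 1, 2, …
2031-04-10 is 44 days after the start; 44 ÷ 12 = 3 remainder 8; since the remainder is 8, round up to i = 4. First occurrence in the window: #5 on 2031-04-14 (4×12 = 48 days in).
2031-08-09 is 165 days after the start; 165 ÷ 12 = 13 remainder 9. Last occurrence in the window: #14 on 2031-07-31.
Occurrences #5 through #14: 10 in total.

10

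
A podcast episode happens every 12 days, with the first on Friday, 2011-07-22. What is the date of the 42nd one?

2012-11-25

The 42nd occurrence is 41 intervals after the first: 41 × 12 = 492 days after 2011-07-22.
July has 31 days — 9 days to the end of July leaves 483.
From end of July to end of 2011 is 153 days (330 left).
January has 31 days (299 left).
February has 29 days (270 left).
March has 31 days (239 left).
April has 30 days (209 left).
May has 31 days (178 left).
June has 30 days (148 left).
July has 31 days (117 left).
August has 31 days (86 left).
September has 30 days (56 left).
October has 31 days (25 left).
25 days into November → 2012-11-25.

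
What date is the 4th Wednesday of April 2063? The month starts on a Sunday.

25 April 2063

April 2063 begins on a Sunday, so the first Wednesday is April 4 (3 days later).
The 4th Wednesday is 3 weeks later: 4 + 21 = 25.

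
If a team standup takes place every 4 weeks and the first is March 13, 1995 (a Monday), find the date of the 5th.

July 3, 1995

The 5th occurrence is 4 intervals after the first: 4 × 28 = 112 days after March 13, 1995.
March has 31 days — 18 days to the end of March leaves 94.
April has 30 days (64 left).
May has 31 days (33 left).
June has 30 days (3 left).
3 days into July → July 3, 1995.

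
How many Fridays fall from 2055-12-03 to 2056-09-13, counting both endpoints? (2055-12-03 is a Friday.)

2055-12-03 is a Friday; the first Friday on or after it is 2055-12-03.
From 2055-12-03 to 2056-09-13: 28 + 31 + 29 + 31 + 30 + 31 + 30 + 31 + 31 + 13 = 285 days (rest of December, January, February, March, April, May, June, July, August, September).
285 ÷ 7 = 40 full weeks with remainder 5, so 40 more Fridays after the first → 41.

41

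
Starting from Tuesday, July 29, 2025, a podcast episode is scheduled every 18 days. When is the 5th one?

October 9, 2025

The 5th occurrence is 4 intervals after the first: 4 × 18 = 72 days after July 29, 2025.
July has 31 days — 2 days to the end of July leaves 70.
August has 31 days (39 left).
September has 30 days (9 left).
9 days into October → October 9, 2025.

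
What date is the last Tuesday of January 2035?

January 2035 begins on a Monday, so the first Tuesday is January 2 (1 day later).
January 2035 has 31 days. Adding weeks: 2, 9, 16, 23, 30 — the last one ≤ 31 is the 30th.

January 30, 2035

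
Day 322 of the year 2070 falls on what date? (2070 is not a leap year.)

2070-11-18

January has 31 days (322 − 31 = 291 remain).
February has 28 days (291 − 28 = 263 remain).
March has 31 days (263 − 31 = 232 remain).
April has 30 days (232 − 30 = 202 remain).
May has 31 days (202 − 31 = 171 remain).
June has 30 days (171 − 30 = 141 remain).
July has 31 days (141 − 31 = 110 remain).
August has 31 days (110 − 31 = 79 remain).
September has 30 days (79 − 30 = 49 remain).
October has 31 days (49 − 31 = 18 remain).
18 into November → November 18.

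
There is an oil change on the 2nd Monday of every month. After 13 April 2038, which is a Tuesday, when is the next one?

10 May 2038

April 2038 starts on a Thursday; its first Monday is the 5th, so the 2nd Monday is the 12th — 12 April 2038.
That is not after 13 April 2038, so look at May 2038.
May 2038 starts on a Saturday; its first Monday is the 3rd, so the 2nd Monday is the 10th — 10 May 2038.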